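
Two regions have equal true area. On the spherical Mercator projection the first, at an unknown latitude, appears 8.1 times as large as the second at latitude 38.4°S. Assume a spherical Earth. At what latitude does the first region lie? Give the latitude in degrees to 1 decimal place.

74.0°

On Mercator, (apparent₁)/(apparent₂) = sec²φ₁ / sec²φ₂ when true areas are equal.
cos²φ₂ / cos²φ₁ = 8.1  ⇒  cos φ₁ = cos 38.4° / √8.1 = 0.7837/2.846 = 0.2754.
φ₁ = arccos(0.2754) ≈ 74.0°.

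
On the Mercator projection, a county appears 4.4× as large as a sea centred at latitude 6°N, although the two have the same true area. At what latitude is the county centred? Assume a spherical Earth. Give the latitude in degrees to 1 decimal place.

Mercator areal scale is sec²φ, so apparent-area ratio = sec²φ₁ / sec²φ₂ = cos²φ₂ / cos²φ₁.
cos²φ₂ / cos²φ₁ = 4.4  ⇒  cos φ₁ = cos 6° / √4.4 = 0.9945/2.098 = 0.4741.
φ₁ = arccos(0.4741) ≈ 61.7°.

61.7°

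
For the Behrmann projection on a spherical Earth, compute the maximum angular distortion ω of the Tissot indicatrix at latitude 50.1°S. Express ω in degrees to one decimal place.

The Behrmann projection is cylindrical equal-area with φ₀ = 30°. A cylindrical equal-area projection with standard parallel φ₀ has meridian scale h = cos φ / cos φ₀ and parallel scale k = cos φ₀ / cos φ (so areas are preserved, h·k = 1).
At 50.1°: h = 0.7407, k = 1.350; principal scales a = 1.350, b = 0.7407.
sin(ω/2) = (a − b)/(a + b) = 0.6094/2.091 = 0.2915, so ω = 2 arcsin(0.2915) ≈ 33.9°.

33.9°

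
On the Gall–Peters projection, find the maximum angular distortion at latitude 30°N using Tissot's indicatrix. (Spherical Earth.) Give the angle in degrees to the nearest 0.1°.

Gall–Peters is a cylindrical equal-area projection with standard parallels at ±45°. A cylindrical equal-area projection with standard parallel φ₀ has meridian scale h = cos φ / cos φ₀ and parallel scale k = cos φ₀ / cos φ (so areas are preserved, h·k = 1).
At 30°: h = 1.225, k = 0.8165; principal scales a = 1.225, b = 0.8165.
sin(ω/2) = (a − b)/(a + b) = 0.4082/2.041 = 0.2000, so ω = 2 arcsin(0.2000) ≈ 23.1°.

23.1°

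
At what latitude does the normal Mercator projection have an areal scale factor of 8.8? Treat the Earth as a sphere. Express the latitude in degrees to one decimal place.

70.3°

Mercator areal scale is sec²φ.
sec²φ = 8.8  ⇒  cos²φ = 0.1136  ⇒  cos φ = 0.3371.
φ = arccos(0.3371) ≈ 70.3°.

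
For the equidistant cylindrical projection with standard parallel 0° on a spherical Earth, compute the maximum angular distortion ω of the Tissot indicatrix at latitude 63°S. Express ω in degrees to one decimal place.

For the equirectangular projection with φ₀ = 0 (plate carrée), h = 1 along meridians and k = sec φ along parallels.
At 63°: h = 1.000, k = 2.203; principal scales a = 2.203, b = 1.000.
sin(ω/2) = (a − b)/(a + b) = 1.203/3.203 = 0.3755, so ω = 2 arcsin(0.3755) ≈ 44.1°.

44.1°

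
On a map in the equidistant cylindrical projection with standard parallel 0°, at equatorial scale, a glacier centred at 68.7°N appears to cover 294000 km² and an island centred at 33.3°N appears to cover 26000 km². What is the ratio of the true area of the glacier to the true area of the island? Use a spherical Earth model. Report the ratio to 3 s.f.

Plate carrée has h = 1 and k = sec φ, giving areal scale sec φ; true area = (apparent area) · cos φ.
True area of glacier: 294000 × cos(68.7°) = 294000 × 0.3633 = 106800 km².
True area of island: 26000 × cos(33.3°) = 26000 × 0.8358 = 21730 km².
Ratio = 106800 / 21730 ≈ 4.91.

4.91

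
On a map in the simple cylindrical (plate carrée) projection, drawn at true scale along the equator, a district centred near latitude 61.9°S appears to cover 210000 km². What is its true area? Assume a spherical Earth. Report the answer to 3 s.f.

98900 km²

Plate carrée maps x = Rλ, y = Rφ. The meridian scale is h = 1 and the parallel scale is k = 1/cos φ = sec φ.
Areal scale = h·k = 1 × sec φ; at 61.9°, h = 1.000, k = 2.123, so h·k = 2.123.
True area = apparent / (areal scale) = 210000 / 2.123 ≈ 98900 km².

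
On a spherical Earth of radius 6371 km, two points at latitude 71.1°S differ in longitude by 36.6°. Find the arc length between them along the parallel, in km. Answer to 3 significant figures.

Arc length along a parallel = R cos φ · Δλ (with Δλ in radians).
= 6371 × cos 71.1° × (36.6° × π/180) = 6371 × 0.3239 × 0.6388 ≈ 1320 km.

1320 km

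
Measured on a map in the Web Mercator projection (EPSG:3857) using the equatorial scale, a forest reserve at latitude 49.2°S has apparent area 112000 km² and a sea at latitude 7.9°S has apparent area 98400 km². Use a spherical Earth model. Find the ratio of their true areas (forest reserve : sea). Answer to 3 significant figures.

Mercator's areal exaggeration is sec²φ; hence true area = (apparent area) · cos²φ.
True area of forest reserve: 112000 × cos²(49.2°) = 112000 × 0.4270 = 47820 km².
True area of sea: 98400 × cos²(7.9°) = 98400 × 0.9811 = 96540 km².
Ratio = 47820 / 96540 ≈ 0.495.

0.495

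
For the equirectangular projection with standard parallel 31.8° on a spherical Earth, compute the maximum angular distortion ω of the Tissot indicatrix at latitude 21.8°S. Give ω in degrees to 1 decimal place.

With standard parallel φ₀ = 31.8°, the equirectangular projection gives x = Rλ cos φ₀, y = Rφ, so h = 1 and k = cos 31.8° / cos φ.
At 21.8°: h = 1.000, k = 0.9154; principal scales a = 1.000, b = 0.9154.
sin(ω/2) = (a − b)/(a + b) = 0.08465/1.915 = 0.04419, so ω = 2 arcsin(0.04419) ≈ 5.1°.

5.1°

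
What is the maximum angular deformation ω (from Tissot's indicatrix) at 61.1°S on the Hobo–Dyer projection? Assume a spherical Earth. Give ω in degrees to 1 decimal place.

Hobo–Dyer is a cylindrical equal-area projection with standard parallels at ±37.5°. For cylindrical equal-area with standard parallel φ₀, h = cos φ / cos φ₀ and k = cos φ₀ / cos φ, so h·k = 1.
At 61.1°: h = 0.6092, k = 1.642; principal scales a = 1.642, b = 0.6092.
sin(ω/2) = (a − b)/(a + b) = 1.032/2.251 = 0.4587, so ω = 2 arcsin(0.4587) ≈ 54.6°.

54.6°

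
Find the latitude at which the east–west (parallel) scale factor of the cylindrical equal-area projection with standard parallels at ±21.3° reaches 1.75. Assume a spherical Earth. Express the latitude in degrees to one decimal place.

57.8°

A cylindrical equal-area projection with standard parallel φ₀ has meridian scale h = cos φ / cos φ₀ and parallel scale k = cos φ₀ / cos φ (so areas are preserved, h·k = 1).
k = cos φ₀ / cos φ = 1.75  ⇒  cos φ = cos 21.3° / 1.75 = 0.5324.
φ = arccos(0.5324) ≈ 57.8°.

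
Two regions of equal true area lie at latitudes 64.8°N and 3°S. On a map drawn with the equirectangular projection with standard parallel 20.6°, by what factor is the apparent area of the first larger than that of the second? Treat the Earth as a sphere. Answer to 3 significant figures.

2.35

The equidistant cylindrical projection with φ₀ = 20.6° has h = 1 (meridians true) and k = cos φ₀ / cos φ along parallels.
Areal scale at 64.8°: h·k = 1.000 × 2.198 = 2.198.
Areal scale at 3°: h·k = 1.000 × 0.9373 = 0.9373.
Ratio = 2.198/0.9373 ≈ 2.35.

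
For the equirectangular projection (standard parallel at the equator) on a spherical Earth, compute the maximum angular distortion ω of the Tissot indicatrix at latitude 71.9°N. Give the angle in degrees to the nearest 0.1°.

In the plate carrée (x = Rλ, y = Rφ), meridians are true-scale (h = 1) and parallels are stretched by k = sec φ.
At 71.9°: h = 1.000, k = 3.219; principal scales a = 3.219, b = 1.000.
sin(ω/2) = (a − b)/(a + b) = 2.219/4.219 = 0.5259, so ω = 2 arcsin(0.5259) ≈ 63.5°.

63.5°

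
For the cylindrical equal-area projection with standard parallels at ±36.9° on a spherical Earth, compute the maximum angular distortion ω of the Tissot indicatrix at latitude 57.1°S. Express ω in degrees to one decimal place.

A cylindrical equal-area projection with standard parallel φ₀ has meridian scale h = cos φ / cos φ₀ and parallel scale k = cos φ₀ / cos φ (so areas are preserved, h·k = 1).
At 57.1°: h = 0.6792, k = 1.472; principal scales a = 1.472, b = 0.6792.
sin(ω/2) = (a − b)/(a + b) = 0.7930/2.151 = 0.3686, so ω = 2 arcsin(0.3686) ≈ 43.3°.

43.3°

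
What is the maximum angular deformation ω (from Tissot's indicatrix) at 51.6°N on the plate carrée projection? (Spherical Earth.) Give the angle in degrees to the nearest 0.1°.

27.0°

Plate carrée maps x = Rλ, y = Rφ. The meridian scale is h = 1 and the parallel scale is k = 1/cos φ = sec φ.
At 51.6°: h = 1.000, k = 1.610; principal scales a = 1.610, b = 1.000.
sin(ω/2) = (a − b)/(a + b) = 0.6099/2.610 = 0.2337, so ω = 2 arcsin(0.2337) ≈ 27.0°.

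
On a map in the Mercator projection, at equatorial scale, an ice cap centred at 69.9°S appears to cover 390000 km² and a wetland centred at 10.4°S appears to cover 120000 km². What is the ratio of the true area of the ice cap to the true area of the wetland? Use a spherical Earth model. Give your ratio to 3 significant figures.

Mercator's areal exaggeration is sec²φ; hence true area = (apparent area) · cos²φ.
True area of ice cap: 390000 × cos²(69.9°) = 390000 × 0.1181 = 46060 km².
True area of wetland: 120000 × cos²(10.4°) = 120000 × 0.9674 = 116100 km².
Ratio = 46060 / 116100 ≈ 0.397.

0.397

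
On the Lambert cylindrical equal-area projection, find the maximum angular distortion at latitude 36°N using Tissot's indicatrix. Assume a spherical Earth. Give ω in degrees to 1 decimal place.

The Lambert cylindrical equal-area projection is the cylindrical equal-area projection with its standard parallel at the equator (φ₀ = 0). For cylindrical equal-area with standard parallel φ₀, h = cos φ / cos φ₀ and k = cos φ₀ / cos φ, so h·k = 1.
At 36°: h = 0.8090, k = 1.236; principal scales a = 1.236, b = 0.8090.
sin(ω/2) = (a − b)/(a + b) = 0.4271/2.045 = 0.2088, so ω = 2 arcsin(0.2088) ≈ 24.1°.

24.1°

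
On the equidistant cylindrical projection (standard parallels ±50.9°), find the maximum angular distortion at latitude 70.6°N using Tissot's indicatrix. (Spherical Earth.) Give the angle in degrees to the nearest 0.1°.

In the equirectangular projection with standard parallel φ₀ = 50.9° (x = Rλ cos φ₀, y = Rφ), meridians are true-scale (h = 1) and the parallel scale is k = cos φ₀ / cos φ.
At 70.6°: h = 1.000, k = 1.899; principal scales a = 1.899, b = 1.000.
sin(ω/2) = (a − b)/(a + b) = 0.8987/2.899 = 0.3100, so ω = 2 arcsin(0.3100) ≈ 36.1°.

36.1°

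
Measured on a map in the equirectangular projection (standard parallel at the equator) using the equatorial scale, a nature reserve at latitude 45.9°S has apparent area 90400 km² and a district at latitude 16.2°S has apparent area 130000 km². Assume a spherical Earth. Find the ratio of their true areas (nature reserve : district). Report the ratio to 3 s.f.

0.504

On the plate carrée, areal scale = h·k = 1 × sec φ, so true area = apparent × cos φ.
True area of nature reserve: 90400 × cos(45.9°) = 90400 × 0.6959 = 62910 km².
True area of district: 130000 × cos(16.2°) = 130000 × 0.9603 = 124800 km².
Ratio = 62910 / 124800 ≈ 0.504.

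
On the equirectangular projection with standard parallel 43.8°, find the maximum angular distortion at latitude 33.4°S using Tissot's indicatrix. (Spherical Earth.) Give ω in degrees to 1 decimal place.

8.3°

With standard parallel φ₀ = 43.8°, the equirectangular projection gives x = Rλ cos φ₀, y = Rφ, so h = 1 and k = cos 43.8° / cos φ.
At 33.4°: h = 1.000, k = 0.8645; principal scales a = 1.000, b = 0.8645.
sin(ω/2) = (a − b)/(a + b) = 0.1355/1.865 = 0.07265, so ω = 2 arcsin(0.07265) ≈ 8.3°.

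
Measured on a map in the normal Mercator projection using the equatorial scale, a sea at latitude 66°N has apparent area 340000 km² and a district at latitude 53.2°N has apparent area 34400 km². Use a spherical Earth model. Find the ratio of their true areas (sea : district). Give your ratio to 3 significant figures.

4.56

Since Mercator area scale is 1/cos²φ, the true area equals the apparent area multiplied by cos²φ.
True area of sea: 340000 × cos²(66°) = 340000 × 0.1654 = 56250 km².
True area of district: 34400 × cos²(53.2°) = 34400 × 0.3588 = 12340 km².
Ratio = 56250 / 12340 ≈ 4.56.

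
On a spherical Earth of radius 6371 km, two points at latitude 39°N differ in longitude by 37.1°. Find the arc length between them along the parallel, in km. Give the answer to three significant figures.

3210 km

Arc length along a parallel = R cos φ · Δλ (with Δλ in radians).
= 6371 × cos 39° × (37.1° × π/180) = 6371 × 0.7771 × 0.6475 ≈ 3210 km.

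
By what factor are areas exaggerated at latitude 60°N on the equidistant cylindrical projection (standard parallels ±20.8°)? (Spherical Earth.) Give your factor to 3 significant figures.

1.87

With standard parallel φ₀ = 20.8°, the equirectangular projection gives x = Rλ cos φ₀, y = Rφ, so h = 1 and k = cos 20.8° / cos φ.
Areal scale = h·k = 1 × cos φ₀ / cos φ; at 60°, h = 1.000, k = 1.870, so h·k = 1.870.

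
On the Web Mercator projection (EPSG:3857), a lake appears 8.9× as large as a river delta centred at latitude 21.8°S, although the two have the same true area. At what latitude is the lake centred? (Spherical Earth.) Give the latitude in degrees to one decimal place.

71.9°

On Mercator, (apparent₁)/(apparent₂) = sec²φ₁ / sec²φ₂ when true areas are equal.
cos²φ₂ / cos²φ₁ = 8.9  ⇒  cos φ₁ = cos 21.8° / √8.9 = 0.9285/2.983 = 0.3112.
φ₁ = arccos(0.3112) ≈ 71.9°.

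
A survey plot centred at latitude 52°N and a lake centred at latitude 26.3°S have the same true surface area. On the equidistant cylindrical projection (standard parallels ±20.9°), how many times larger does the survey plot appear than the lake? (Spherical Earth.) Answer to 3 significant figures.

With standard parallel φ₀ = 20.9°, the equirectangular projection gives x = Rλ cos φ₀, y = Rφ, so h = 1 and k = cos 20.9° / cos φ.
Areal scale at 52°: h·k = 1.000 × 1.517 = 1.517.
Areal scale at 26.3°: h·k = 1.000 × 1.042 = 1.042.
Ratio = 1.517/1.042 ≈ 1.46.

1.46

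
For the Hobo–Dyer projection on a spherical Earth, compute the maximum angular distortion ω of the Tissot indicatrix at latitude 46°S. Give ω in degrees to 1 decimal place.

15.2°

Hobo–Dyer is a cylindrical equal-area projection with standard parallels at ±37.5°. A cylindrical equal-area projection with standard parallel φ₀ has meridian scale h = cos φ / cos φ₀ and parallel scale k = cos φ₀ / cos φ (so areas are preserved, h·k = 1).
At 46°: h = 0.8756, k = 1.142; principal scales a = 1.142, b = 0.8756.
sin(ω/2) = (a − b)/(a + b) = 0.2665/2.018 = 0.1321, so ω = 2 arcsin(0.1321) ≈ 15.2°.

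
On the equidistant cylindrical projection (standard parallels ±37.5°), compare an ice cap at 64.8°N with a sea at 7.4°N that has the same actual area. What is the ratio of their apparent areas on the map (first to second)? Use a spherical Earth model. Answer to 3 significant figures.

In the equirectangular projection with standard parallel φ₀ = 37.5° (x = Rλ cos φ₀, y = Rφ), meridians are true-scale (h = 1) and the parallel scale is k = cos φ₀ / cos φ.
Areal scale at 64.8°: h·k = 1.000 × 1.863 = 1.863.
Areal scale at 7.4°: h·k = 1.000 × 0.8000 = 0.8000.
Ratio = 1.863/0.8000 ≈ 2.33.

2.33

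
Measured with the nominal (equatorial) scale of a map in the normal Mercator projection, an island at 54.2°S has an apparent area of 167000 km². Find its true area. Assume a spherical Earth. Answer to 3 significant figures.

57100 km²

For Mercator, h = k = sec φ (a conformal cylindrical projection has a single point scale, 1/cos φ).
Areal scale = k² = sec²φ = 1/cos²(54.2°) = 1/0.5850² = 2.922.
True area = apparent / (areal scale) = 167000 / 2.922 ≈ 57100 km².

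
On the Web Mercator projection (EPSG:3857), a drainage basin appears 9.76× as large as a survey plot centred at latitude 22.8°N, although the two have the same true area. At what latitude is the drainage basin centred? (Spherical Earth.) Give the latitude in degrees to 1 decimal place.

On Mercator, (apparent₁)/(apparent₂) = sec²φ₁ / sec²φ₂ when true areas are equal.
cos²φ₂ / cos²φ₁ = 9.76  ⇒  cos φ₁ = cos 22.8° / √9.76 = 0.9219/3.124 = 0.2951.
φ₁ = arccos(0.2951) ≈ 72.8°.

72.8°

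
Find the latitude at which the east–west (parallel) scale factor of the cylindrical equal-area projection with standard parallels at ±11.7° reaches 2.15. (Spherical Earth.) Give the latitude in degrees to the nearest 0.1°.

62.9°

For cylindrical equal-area with standard parallel φ₀, h = cos φ / cos φ₀ and k = cos φ₀ / cos φ, so h·k = 1.
k = cos φ₀ / cos φ = 2.15  ⇒  cos φ = cos 11.7° / 2.15 = 0.4555.
φ = arccos(0.4555) ≈ 62.9°.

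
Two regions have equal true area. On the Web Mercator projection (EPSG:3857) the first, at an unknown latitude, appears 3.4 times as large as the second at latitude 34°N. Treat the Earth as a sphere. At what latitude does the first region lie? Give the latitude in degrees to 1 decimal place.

For equal true areas on Mercator, apparent areas scale as sec²φ, so the ratio is cos²φ₂ / cos²φ₁.
cos²φ₂ / cos²φ₁ = 3.4  ⇒  cos φ₁ = cos 34° / √3.4 = 0.8290/1.844 = 0.4496.
φ₁ = arccos(0.4496) ≈ 63.3°.

63.3°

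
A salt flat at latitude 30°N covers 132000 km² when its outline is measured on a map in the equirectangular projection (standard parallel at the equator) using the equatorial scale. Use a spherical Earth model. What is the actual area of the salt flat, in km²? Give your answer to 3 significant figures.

114000 km²

Plate carrée maps x = Rλ, y = Rφ. The meridian scale is h = 1 and the parallel scale is k = 1/cos φ = sec φ.
Areal scale = h·k = 1 × sec φ; at 30°, h = 1.000, k = 1.155, so h·k = 1.155.
True area = apparent / (areal scale) = 132000 / 1.155 ≈ 114000 km².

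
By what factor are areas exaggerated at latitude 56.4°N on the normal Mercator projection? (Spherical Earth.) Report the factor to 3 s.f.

3.27

Mercator is conformal, so the point scale is isotropic: h = k = sec φ = 1/cos φ.
Areal scale = k² = sec²φ = 1/cos²(56.4°) = 1/0.5534² = 3.265.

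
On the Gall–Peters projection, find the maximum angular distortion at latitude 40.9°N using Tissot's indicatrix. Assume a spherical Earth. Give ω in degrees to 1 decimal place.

The Gall–Peters projection is cylindrical equal-area with φ₀ = 45°. For cylindrical equal-area with standard parallel φ₀, h = cos φ / cos φ₀ and k = cos φ₀ / cos φ, so h·k = 1.
At 40.9°: h = 1.069, k = 0.9355; principal scales a = 1.069, b = 0.9355.
sin(ω/2) = (a − b)/(a + b) = 0.1334/2.004 = 0.06657, so ω = 2 arcsin(0.06657) ≈ 7.6°.

7.6°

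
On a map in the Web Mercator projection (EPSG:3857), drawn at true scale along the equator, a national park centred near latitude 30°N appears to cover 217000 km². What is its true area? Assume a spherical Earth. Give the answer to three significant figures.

163000 km²

For Mercator, h = k = sec φ (a conformal cylindrical projection has a single point scale, 1/cos φ).
Areal scale = k² = sec²φ = 1/cos²(30°) = 1/0.8660² = 1.333.
True area = apparent / (areal scale) = 217000 / 1.333 ≈ 163000 km².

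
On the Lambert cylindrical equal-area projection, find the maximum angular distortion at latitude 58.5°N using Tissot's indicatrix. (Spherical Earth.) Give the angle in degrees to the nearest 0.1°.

The Lambert cylindrical equal-area projection is the cylindrical equal-area projection with its standard parallel at the equator (φ₀ = 0). For cylindrical equal-area with standard parallel φ₀, h = cos φ / cos φ₀ and k = cos φ₀ / cos φ, so h·k = 1.
At 58.5°: h = 0.5225, k = 1.914; principal scales a = 1.914, b = 0.5225.
sin(ω/2) = (a − b)/(a + b) = 1.391/2.436 = 0.5711, so ω = 2 arcsin(0.5711) ≈ 69.7°.

69.7°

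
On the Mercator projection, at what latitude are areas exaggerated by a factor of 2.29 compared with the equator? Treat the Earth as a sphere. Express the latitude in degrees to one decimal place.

Mercator areal scale is sec²φ.
sec²φ = 2.29  ⇒  cos²φ = 0.4367  ⇒  cos φ = 0.6608.
φ = arccos(0.6608) ≈ 48.6°.

48.6°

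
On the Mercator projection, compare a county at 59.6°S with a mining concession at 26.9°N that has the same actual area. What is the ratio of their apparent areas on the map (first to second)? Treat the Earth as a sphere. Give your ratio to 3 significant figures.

On Mercator, area is exaggerated by sec²φ = 1/cos²φ.
At 59.6°: sec²(59.6°) = 1/0.5060² = 3.905.
At 26.9°: sec²(26.9°) = 1/0.8918² = 1.257.
Ratio = 3.905/1.257 = cos²(26.9°)/cos²(59.6°) ≈ 3.11.

3.11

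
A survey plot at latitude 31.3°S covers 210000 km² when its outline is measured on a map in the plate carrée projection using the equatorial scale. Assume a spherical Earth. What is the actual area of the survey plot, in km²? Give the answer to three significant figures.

For the equirectangular projection with φ₀ = 0 (plate carrée), h = 1 along meridians and k = sec φ along parallels.
Areal scale = h·k = 1 × sec φ; at 31.3°, h = 1.000, k = 1.170, so h·k = 1.170.
True area = apparent / (areal scale) = 210000 / 1.170 ≈ 179000 km².

179000 km²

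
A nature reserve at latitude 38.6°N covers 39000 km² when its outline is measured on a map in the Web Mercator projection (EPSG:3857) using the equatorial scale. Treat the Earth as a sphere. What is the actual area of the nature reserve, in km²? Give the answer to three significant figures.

For Mercator, h = k = sec φ (a conformal cylindrical projection has a single point scale, 1/cos φ).
Areal scale = k² = sec²φ = 1/cos²(38.6°) = 1/0.7815² = 1.637.
True area = apparent / (areal scale) = 39000 / 1.637 ≈ 23800 km².

23800 km²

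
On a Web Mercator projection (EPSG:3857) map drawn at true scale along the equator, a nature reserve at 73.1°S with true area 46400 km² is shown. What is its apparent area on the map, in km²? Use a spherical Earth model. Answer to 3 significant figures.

549000 km²

The Mercator projection is conformal; its linear scale factor is the same in every direction and equals sec φ = 1/cos φ.
Areal scale = k² = sec²φ = 1/cos²(73.1°) = 1/0.2907² = 11.83.
Apparent area = 46400 × 11.83 ≈ 549000 km².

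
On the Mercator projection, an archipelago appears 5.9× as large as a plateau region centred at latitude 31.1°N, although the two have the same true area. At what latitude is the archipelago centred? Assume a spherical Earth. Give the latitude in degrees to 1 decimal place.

69.4°

For equal true areas on Mercator, apparent areas scale as sec²φ, so the ratio is cos²φ₂ / cos²φ₁.
cos²φ₂ / cos²φ₁ = 5.9  ⇒  cos φ₁ = cos 31.1° / √5.9 = 0.8563/2.429 = 0.3525.
φ₁ = arccos(0.3525) ≈ 69.4°.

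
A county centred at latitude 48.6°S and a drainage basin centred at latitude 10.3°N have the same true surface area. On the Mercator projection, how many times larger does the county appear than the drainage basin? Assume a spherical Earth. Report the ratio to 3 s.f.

On Mercator, area is exaggerated by sec²φ = 1/cos²φ.
At 48.6°: sec²(48.6°) = 1/0.6613² = 2.287.
At 10.3°: sec²(10.3°) = 1/0.9839² = 1.033.
Ratio = 2.287/1.033 = cos²(10.3°)/cos²(48.6°) ≈ 2.21.

2.21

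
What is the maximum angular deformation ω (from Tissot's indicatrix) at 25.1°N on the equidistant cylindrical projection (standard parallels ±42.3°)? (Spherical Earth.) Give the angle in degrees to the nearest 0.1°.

In the equirectangular projection with standard parallel φ₀ = 42.3° (x = Rλ cos φ₀, y = Rφ), meridians are true-scale (h = 1) and the parallel scale is k = cos φ₀ / cos φ.
At 25.1°: h = 1.000, k = 0.8168; principal scales a = 1.000, b = 0.8168.
sin(ω/2) = (a − b)/(a + b) = 0.1832/1.817 = 0.1009, so ω = 2 arcsin(0.1009) ≈ 11.6°.

11.6°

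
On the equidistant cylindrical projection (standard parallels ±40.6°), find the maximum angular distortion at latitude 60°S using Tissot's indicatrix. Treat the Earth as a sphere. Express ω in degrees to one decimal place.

23.8°

The equidistant cylindrical projection with φ₀ = 40.6° has h = 1 (meridians true) and k = cos φ₀ / cos φ along parallels.
At 60°: h = 1.000, k = 1.519; principal scales a = 1.519, b = 1.000.
sin(ω/2) = (a − b)/(a + b) = 0.5185/2.519 = 0.2059, so ω = 2 arcsin(0.2059) ≈ 23.8°.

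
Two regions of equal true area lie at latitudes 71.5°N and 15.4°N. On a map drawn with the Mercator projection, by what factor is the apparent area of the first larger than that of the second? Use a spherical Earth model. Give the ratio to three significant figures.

9.23

Mercator is conformal with k = sec φ, so areal scale = k² = sec²φ.
At 71.5°: sec²(71.5°) = 1/0.3173² = 9.932.
At 15.4°: sec²(15.4°) = 1/0.9641² = 1.076.
Ratio = 9.932/1.076 = cos²(15.4°)/cos²(71.5°) ≈ 9.23.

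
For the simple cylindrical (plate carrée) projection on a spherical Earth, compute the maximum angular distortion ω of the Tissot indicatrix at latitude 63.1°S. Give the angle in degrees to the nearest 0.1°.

44.3°

Plate carrée maps x = Rλ, y = Rφ. The meridian scale is h = 1 and the parallel scale is k = 1/cos φ = sec φ.
At 63.1°: h = 1.000, k = 2.210; principal scales a = 2.210, b = 1.000.
sin(ω/2) = (a − b)/(a + b) = 1.210/3.210 = 0.3770, so ω = 2 arcsin(0.3770) ≈ 44.3°.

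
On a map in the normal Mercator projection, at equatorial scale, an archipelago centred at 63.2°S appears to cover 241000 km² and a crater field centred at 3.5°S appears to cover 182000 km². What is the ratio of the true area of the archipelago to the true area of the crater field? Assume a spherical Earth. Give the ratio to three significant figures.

Since Mercator area scale is 1/cos²φ, the true area equals the apparent area multiplied by cos²φ.
True area of archipelago: 241000 × cos²(63.2°) = 241000 × 0.2033 = 48990 km².
True area of crater field: 182000 × cos²(3.5°) = 182000 × 0.9963 = 181300 km².
Ratio = 48990 / 181300 ≈ 0.270.

0.270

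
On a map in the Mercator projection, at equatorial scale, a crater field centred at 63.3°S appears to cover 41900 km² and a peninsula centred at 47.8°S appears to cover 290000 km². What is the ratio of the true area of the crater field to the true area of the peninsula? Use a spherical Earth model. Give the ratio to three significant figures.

0.0646

Mercator's areal exaggeration is sec²φ; hence true area = (apparent area) · cos²φ.
True area of crater field: 41900 × cos²(63.3°) = 41900 × 0.2019 = 8459 km².
True area of peninsula: 290000 × cos²(47.8°) = 290000 × 0.4512 = 130900 km².
Ratio = 8459 / 130900 ≈ 0.0646.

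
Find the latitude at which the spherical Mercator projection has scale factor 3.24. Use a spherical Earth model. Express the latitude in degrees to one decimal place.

72.0°

Mercator scale is k = sec φ = 1/cos φ.
1/cos φ = 3.24  ⇒  cos φ = 0.3086  ⇒  φ = arccos(0.3086) ≈ 72.0°.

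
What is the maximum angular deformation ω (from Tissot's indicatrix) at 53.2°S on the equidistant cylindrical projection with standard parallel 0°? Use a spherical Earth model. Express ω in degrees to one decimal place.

Plate carrée maps x = Rλ, y = Rφ. The meridian scale is h = 1 and the parallel scale is k = 1/cos φ = sec φ.
At 53.2°: h = 1.000, k = 1.669; principal scales a = 1.669, b = 1.000.
sin(ω/2) = (a − b)/(a + b) = 0.6694/2.669 = 0.2508, so ω = 2 arcsin(0.2508) ≈ 29.0°.

29.0°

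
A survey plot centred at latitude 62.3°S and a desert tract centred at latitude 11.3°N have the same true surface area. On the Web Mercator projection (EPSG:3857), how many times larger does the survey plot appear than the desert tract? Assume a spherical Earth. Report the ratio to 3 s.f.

4.45

On Mercator, area is exaggerated by sec²φ = 1/cos²φ.
At 62.3°: sec²(62.3°) = 1/0.4648² = 4.628.
At 11.3°: sec²(11.3°) = 1/0.9806² = 1.040.
Ratio = 4.628/1.040 = cos²(11.3°)/cos²(62.3°) ≈ 4.45.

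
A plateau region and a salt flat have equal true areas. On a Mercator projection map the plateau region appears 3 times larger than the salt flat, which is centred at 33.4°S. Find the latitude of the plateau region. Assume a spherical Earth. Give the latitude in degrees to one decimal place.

61.2°

For equal true areas on Mercator, apparent areas scale as sec²φ, so the ratio is cos²φ₂ / cos²φ₁.
cos²φ₂ / cos²φ₁ = 3  ⇒  cos φ₁ = cos 33.4° / √3 = 0.8348/1.732 = 0.4820.
φ₁ = arccos(0.4820) ≈ 61.2°.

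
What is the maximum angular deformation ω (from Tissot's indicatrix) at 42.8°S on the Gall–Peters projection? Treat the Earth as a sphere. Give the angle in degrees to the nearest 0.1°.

4.2°

Gall–Peters is a cylindrical equal-area projection with standard parallels at ±45°. For cylindrical equal-area with standard parallel φ₀, h = cos φ / cos φ₀ and k = cos φ₀ / cos φ, so h·k = 1.
At 42.8°: h = 1.038, k = 0.9637; principal scales a = 1.038, b = 0.9637.
sin(ω/2) = (a − b)/(a + b) = 0.07394/2.001 = 0.03694, so ω = 2 arcsin(0.03694) ≈ 4.2°.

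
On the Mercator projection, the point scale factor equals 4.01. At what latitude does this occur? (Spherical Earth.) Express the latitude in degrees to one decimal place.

75.6°

Mercator scale is k = sec φ = 1/cos φ.
1/cos φ = 4.01  ⇒  cos φ = 0.2494  ⇒  φ = arccos(0.2494) ≈ 75.6°.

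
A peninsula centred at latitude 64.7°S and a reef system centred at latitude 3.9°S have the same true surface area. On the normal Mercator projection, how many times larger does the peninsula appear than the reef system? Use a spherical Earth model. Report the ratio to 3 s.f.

5.45

Mercator areal scale is sec²φ.
At 64.7°: sec²(64.7°) = 1/0.4274² = 5.475.
At 3.9°: sec²(3.9°) = 1/0.9977² = 1.005.
Ratio = 5.475/1.005 = cos²(3.9°)/cos²(64.7°) ≈ 5.45.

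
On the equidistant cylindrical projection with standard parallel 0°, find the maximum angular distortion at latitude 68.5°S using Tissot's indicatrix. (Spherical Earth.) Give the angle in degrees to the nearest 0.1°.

55.2°

For the equirectangular projection with φ₀ = 0 (plate carrée), h = 1 along meridians and k = sec φ along parallels.
At 68.5°: h = 1.000, k = 2.729; principal scales a = 2.729, b = 1.000.
sin(ω/2) = (a − b)/(a + b) = 1.729/3.729 = 0.4636, so ω = 2 arcsin(0.4636) ≈ 55.2°.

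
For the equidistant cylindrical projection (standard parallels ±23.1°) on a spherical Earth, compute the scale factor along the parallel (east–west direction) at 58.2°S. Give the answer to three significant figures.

With standard parallel φ₀ = 23.1°, the equirectangular projection gives x = Rλ cos φ₀, y = Rφ, so h = 1 and k = cos 23.1° / cos φ.
k = cos 23.1° / cos 58.2° = 0.9198/0.5270 = 1.746.

1.75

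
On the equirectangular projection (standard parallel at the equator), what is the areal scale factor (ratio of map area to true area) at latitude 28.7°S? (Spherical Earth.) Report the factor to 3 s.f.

1.14

In the plate carrée (x = Rλ, y = Rφ), meridians are true-scale (h = 1) and parallels are stretched by k = sec φ.
Areal scale = h·k = 1 × sec φ; at 28.7°, h = 1.000, k = 1.140, so h·k = 1.140.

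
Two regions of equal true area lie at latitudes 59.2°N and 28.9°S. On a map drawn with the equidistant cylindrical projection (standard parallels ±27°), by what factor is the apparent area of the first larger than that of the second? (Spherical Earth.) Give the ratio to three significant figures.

1.71

With standard parallel φ₀ = 27°, the equirectangular projection gives x = Rλ cos φ₀, y = Rφ, so h = 1 and k = cos 27° / cos φ.
Areal scale at 59.2°: h·k = 1.000 × 1.740 = 1.740.
Areal scale at 28.9°: h·k = 1.000 × 1.018 = 1.018.
Ratio = 1.740/1.018 ≈ 1.71.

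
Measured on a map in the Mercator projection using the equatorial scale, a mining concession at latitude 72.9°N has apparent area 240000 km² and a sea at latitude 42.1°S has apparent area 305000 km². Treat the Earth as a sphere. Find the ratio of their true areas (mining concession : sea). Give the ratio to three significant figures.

On Mercator the areal scale is sec²φ, so true area = apparent × cos²φ.
True area of mining concession: 240000 × cos²(72.9°) = 240000 × 0.08646 = 20750 km².
True area of sea: 305000 × cos²(42.1°) = 305000 × 0.5505 = 167900 km².
Ratio = 20750 / 167900 ≈ 0.124.

0.124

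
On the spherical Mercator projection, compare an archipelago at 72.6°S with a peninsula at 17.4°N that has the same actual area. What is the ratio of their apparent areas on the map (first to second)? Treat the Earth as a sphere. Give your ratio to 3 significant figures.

Mercator is conformal with k = sec φ, so areal scale = k² = sec²φ.
At 72.6°: sec²(72.6°) = 1/0.2990² = 11.18.
At 17.4°: sec²(17.4°) = 1/0.9542² = 1.098.
Ratio = 11.18/1.098 = cos²(17.4°)/cos²(72.6°) ≈ 10.2.

10.2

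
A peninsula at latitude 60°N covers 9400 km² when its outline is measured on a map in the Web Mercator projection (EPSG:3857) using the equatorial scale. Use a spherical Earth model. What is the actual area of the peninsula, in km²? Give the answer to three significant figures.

2350 km²

For Mercator, h = k = sec φ (a conformal cylindrical projection has a single point scale, 1/cos φ).
Areal scale = k² = sec²φ = 1/cos²(60°) = 1/0.5000² = 4.000.
True area = apparent / (areal scale) = 9400 / 4.000 ≈ 2350 km².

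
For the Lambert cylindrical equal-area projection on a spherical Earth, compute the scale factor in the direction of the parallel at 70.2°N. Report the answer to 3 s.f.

2.95

The Lambert cylindrical equal-area projection is the cylindrical equal-area projection with its standard parallel at the equator (φ₀ = 0). Cylindrical equal-area (φ₀ = 0°): h = cos φ / cos 0° along meridians, k = cos 0° / cos φ along parallels; h·k = 1.
k = cos 0° / cos 70.2° = 1.000/0.3387 = 2.952.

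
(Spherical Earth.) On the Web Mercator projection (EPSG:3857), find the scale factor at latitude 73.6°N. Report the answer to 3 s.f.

The Mercator projection is conformal; its linear scale factor is the same in every direction and equals sec φ = 1/cos φ.
k = 1/cos 73.6° = 1/0.2823 = 3.542.

3.54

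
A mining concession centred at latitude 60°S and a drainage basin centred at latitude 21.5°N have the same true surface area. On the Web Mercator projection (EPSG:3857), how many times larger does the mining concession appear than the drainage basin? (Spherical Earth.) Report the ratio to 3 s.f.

3.46

Mercator is conformal with k = sec φ, so areal scale = k² = sec²φ.
At 60°: sec²(60°) = 1/0.5000² = 4.000.
At 21.5°: sec²(21.5°) = 1/0.9304² = 1.155.
Ratio = 4.000/1.155 = cos²(21.5°)/cos²(60°) ≈ 3.46.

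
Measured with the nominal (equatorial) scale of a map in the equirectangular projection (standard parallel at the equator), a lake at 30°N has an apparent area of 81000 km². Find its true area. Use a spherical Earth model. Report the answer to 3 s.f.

70100 km²

In the plate carrée (x = Rλ, y = Rφ), meridians are true-scale (h = 1) and parallels are stretched by k = sec φ.
Areal scale = h·k = 1 × sec φ; at 30°, h = 1.000, k = 1.155, so h·k = 1.155.
True area = apparent / (areal scale) = 81000 / 1.155 ≈ 70100 km².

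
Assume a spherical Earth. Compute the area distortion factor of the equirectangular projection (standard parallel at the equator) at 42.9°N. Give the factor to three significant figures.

Plate carrée maps x = Rλ, y = Rφ. The meridian scale is h = 1 and the parallel scale is k = 1/cos φ = sec φ.
Areal scale = h·k = 1 × sec φ; at 42.9°, h = 1.000, k = 1.365, so h·k = 1.365.

1.37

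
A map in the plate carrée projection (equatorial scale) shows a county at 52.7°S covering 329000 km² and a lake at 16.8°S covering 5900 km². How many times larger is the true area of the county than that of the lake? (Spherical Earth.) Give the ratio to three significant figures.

35.3

On the plate carrée, areal scale = h·k = 1 × sec φ, so true area = apparent × cos φ.
True area of county: 329000 × cos(52.7°) = 329000 × 0.6060 = 199400 km².
True area of lake: 5900 × cos(16.8°) = 5900 × 0.9573 = 5648 km².
Ratio = 199400 / 5648 ≈ 35.3.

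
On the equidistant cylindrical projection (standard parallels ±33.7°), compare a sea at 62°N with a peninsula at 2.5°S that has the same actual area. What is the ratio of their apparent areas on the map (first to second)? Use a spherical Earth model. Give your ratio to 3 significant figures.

2.13

With standard parallel φ₀ = 33.7°, the equirectangular projection gives x = Rλ cos φ₀, y = Rφ, so h = 1 and k = cos 33.7° / cos φ.
Areal scale at 62°: h·k = 1.000 × 1.772 = 1.772.
Areal scale at 2.5°: h·k = 1.000 × 0.8327 = 0.8327.
Ratio = 1.772/0.8327 ≈ 2.13.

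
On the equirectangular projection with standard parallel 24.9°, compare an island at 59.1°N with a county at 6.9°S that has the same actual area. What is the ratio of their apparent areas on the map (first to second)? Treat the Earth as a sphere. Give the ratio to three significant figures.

1.93

With standard parallel φ₀ = 24.9°, the equirectangular projection gives x = Rλ cos φ₀, y = Rφ, so h = 1 and k = cos 24.9° / cos φ.
Areal scale at 59.1°: h·k = 1.000 × 1.766 = 1.766.
Areal scale at 6.9°: h·k = 1.000 × 0.9137 = 0.9137.
Ratio = 1.766/0.9137 ≈ 1.93.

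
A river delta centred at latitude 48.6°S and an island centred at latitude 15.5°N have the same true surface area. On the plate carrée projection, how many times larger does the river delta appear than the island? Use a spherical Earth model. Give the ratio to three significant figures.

1.46

For the equirectangular projection with φ₀ = 0 (plate carrée), h = 1 along meridians and k = sec φ along parallels.
Areal scale at 48.6°: h·k = 1.000 × 1.512 = 1.512.
Areal scale at 15.5°: h·k = 1.000 × 1.038 = 1.038.
Ratio = 1.512/1.038 ≈ 1.46.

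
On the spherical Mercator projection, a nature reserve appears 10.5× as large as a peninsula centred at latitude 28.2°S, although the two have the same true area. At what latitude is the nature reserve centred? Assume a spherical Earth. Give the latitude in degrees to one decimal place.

On Mercator, (apparent₁)/(apparent₂) = sec²φ₁ / sec²φ₂ when true areas are equal.
cos²φ₂ / cos²φ₁ = 10.5  ⇒  cos φ₁ = cos 28.2° / √10.5 = 0.8813/3.240 = 0.2720.
φ₁ = arccos(0.2720) ≈ 74.2°.

74.2°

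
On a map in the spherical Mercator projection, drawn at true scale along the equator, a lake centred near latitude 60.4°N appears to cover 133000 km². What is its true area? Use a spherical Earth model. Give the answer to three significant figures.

32400 km²

For Mercator, h = k = sec φ (a conformal cylindrical projection has a single point scale, 1/cos φ).
Areal scale = k² = sec²φ = 1/cos²(60.4°) = 1/0.4939² = 4.099.
True area = apparent / (areal scale) = 133000 / 4.099 ≈ 32400 km².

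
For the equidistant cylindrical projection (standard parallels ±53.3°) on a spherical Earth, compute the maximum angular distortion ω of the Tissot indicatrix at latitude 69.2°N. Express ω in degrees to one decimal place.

29.5°

The equidistant cylindrical projection with φ₀ = 53.3° has h = 1 (meridians true) and k = cos φ₀ / cos φ along parallels.
At 69.2°: h = 1.000, k = 1.683; principal scales a = 1.683, b = 1.000.
sin(ω/2) = (a − b)/(a + b) = 0.6829/2.683 = 0.2546, so ω = 2 arcsin(0.2546) ≈ 29.5°.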